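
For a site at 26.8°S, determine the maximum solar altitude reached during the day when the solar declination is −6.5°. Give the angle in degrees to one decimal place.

At local solar noon the hour angle is zero, so the elevation is 90° − |φ − δ| = 90° − |-26.8° − (-6.5°)| = 90° − 20.3° = 69.7°.

69.7°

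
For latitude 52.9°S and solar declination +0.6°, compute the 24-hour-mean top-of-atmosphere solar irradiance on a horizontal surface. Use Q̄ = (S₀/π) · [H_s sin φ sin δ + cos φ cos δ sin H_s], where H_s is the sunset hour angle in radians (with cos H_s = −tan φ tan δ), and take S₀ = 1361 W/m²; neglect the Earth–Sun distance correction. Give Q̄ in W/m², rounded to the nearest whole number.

256 W/m²

−tan φ tan δ = −(-1.3222)(0.0105) = 0.0139; H_s = arccos(0.0139) = 89.20°. In radians, H_s = 1.5568.
H_s sin φ sin δ = 1.5568 × -0.7976 × 0.0105 = -0.0130.
cos φ cos δ sin H_s = 0.6032 × 0.9999 × 0.9999 = 0.6031.
Q̄ = (1361/π) × (-0.0130 + 0.6031) = 433.22 × 0.5901 = 255.64 W/m².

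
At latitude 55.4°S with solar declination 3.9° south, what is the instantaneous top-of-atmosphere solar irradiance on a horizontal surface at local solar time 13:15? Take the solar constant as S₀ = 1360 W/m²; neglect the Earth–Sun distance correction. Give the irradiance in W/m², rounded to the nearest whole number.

Hour angle H = 15° × (13.25 − 12) = 18.75°.
cos θ_z = sin φ sin δ + cos φ cos δ cos H = (-0.8231)(-0.0680) + (0.5678)(0.9977)(0.9469) = 0.5924.
Top-of-atmosphere irradiance = S₀ cos θ_z = 1360 × 0.5924 = 805.66 W/m².

806 W/m²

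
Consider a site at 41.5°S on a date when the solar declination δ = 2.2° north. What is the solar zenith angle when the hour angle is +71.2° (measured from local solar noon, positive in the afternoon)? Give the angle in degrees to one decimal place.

77.5°

cos θ_z = sin(-41.5°) sin(2.2°) + cos(-41.5°) cos(2.2°) cos(71.20°) = -0.0254 + 0.2412 = 0.2158.
θ_z = arccos(0.2158) = 77.54°.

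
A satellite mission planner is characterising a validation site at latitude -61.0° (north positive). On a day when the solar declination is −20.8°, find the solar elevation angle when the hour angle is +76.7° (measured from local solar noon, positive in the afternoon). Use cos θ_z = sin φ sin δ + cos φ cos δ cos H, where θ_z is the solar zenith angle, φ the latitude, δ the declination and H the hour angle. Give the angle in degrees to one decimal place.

24.5°

cos θ_z = sin φ sin δ + cos φ cos δ cos H = (-0.8746)(-0.3551) + (0.4848)(0.9348)(0.2300) = 0.4148.
θ_z = arccos(0.4148) = 65.49°, so the elevation is 90° − 65.49° = 24.51°.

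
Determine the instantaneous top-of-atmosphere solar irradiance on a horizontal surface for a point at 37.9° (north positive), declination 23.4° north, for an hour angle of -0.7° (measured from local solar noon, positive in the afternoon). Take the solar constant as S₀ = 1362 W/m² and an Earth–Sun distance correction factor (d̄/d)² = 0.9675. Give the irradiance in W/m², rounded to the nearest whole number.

1276 W/m²

cos θ_z = sin φ sin δ + cos φ cos δ cos H = (0.6143)(0.3971) + (0.7891)(0.9178)(0.9999) = 0.9681.
Top-of-atmosphere irradiance = S₀ (d̄/d)² cos θ_z = 1362 × 0.9675 × 0.9681 = 1275.70 W/m².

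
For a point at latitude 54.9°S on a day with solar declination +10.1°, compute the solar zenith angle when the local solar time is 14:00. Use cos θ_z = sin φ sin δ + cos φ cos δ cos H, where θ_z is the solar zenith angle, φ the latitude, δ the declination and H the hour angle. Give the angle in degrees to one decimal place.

69.7°

Hour angle H = 15° × (14 − 12) = 30.00°.
cos θ_z = sin(-54.9°) sin(10.1°) + cos(-54.9°) cos(10.1°) cos(30.00°) = -0.1435 + 0.4903 = 0.3468.
θ_z = arccos(0.3468) = 69.71°.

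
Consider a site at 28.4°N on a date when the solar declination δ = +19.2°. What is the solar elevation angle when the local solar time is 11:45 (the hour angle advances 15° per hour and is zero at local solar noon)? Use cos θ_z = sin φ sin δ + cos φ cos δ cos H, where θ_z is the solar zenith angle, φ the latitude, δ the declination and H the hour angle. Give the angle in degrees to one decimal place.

80.2°

Hour angle H = 15° × (11.75 − 12) = -3.75°.
With φ = 28.4°, δ = 19.2°, H = -3.75°: sin φ sin δ = 0.1564, cos φ cos δ cos H = 0.8289, so cos θ_z = 0.9853.
θ_z = arccos(0.9853) = 9.84°, so the elevation is 90° − 9.84° = 80.16°.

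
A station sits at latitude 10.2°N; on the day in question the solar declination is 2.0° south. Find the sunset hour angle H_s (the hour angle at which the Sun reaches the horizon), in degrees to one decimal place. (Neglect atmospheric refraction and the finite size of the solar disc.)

The sunset hour angle satisfies cos H_s = −tan φ tan δ = 0.0063, giving H_s = 89.64°.

89.6°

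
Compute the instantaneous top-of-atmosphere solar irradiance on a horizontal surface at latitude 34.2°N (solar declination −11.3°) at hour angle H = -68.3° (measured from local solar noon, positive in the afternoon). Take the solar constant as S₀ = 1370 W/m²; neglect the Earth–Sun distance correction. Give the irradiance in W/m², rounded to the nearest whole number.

cos θ_z = sin(34.2°) sin(-11.3°) + cos(34.2°) cos(-11.3°) cos(-68.30°) = -0.1101 + 0.2999 = 0.1898.
Top-of-atmosphere irradiance = S₀ cos θ_z = 1370 × 0.1898 = 260.03 W/m².

260 W/m²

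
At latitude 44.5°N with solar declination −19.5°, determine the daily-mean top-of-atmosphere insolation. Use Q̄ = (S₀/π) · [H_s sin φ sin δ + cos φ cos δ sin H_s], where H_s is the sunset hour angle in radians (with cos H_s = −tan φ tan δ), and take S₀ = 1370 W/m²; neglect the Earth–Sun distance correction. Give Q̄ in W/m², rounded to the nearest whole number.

cos H_s = −tan(44.5°) · tan(-19.5°) = 0.3480, so H_s = arccos(0.3480) = 69.63°. In radians, H_s = 1.2153.
H_s sin φ sin δ = 1.2153 × 0.7009 × -0.3338 = -0.2843.
cos φ cos δ sin H_s = 0.7133 × 0.9426 × 0.9375 = 0.6303.
Q̄ = (1370/π) × (-0.2843 + 0.6303) = 436.08 × 0.3460 = 150.88 W/m².

151 W/m²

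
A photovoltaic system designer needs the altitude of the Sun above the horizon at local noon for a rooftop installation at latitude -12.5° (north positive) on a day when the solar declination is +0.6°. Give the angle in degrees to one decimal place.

76.9°

At local solar noon the hour angle is zero, so the elevation is 90° − |φ − δ| = 90° − |-12.5° − (0.6°)| = 90° − 13.1° = 76.9°.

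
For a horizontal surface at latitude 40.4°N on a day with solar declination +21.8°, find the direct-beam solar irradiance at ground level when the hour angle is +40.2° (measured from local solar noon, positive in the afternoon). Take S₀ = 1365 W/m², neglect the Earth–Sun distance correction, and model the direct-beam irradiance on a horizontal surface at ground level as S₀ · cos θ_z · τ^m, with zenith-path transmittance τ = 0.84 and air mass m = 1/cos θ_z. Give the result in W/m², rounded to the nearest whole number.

cos θ_z = sin φ sin δ + cos φ cos δ cos H = (0.6481)(0.3714) + (0.7615)(0.9285)(0.7638) = 0.7808.
Air mass m = 1/cos θ_z = 1/0.7808 = 1.281; τ^m = 0.84^1.281 = 0.7998.
Surface direct beam = 1365 × 0.7808 × 0.7998 = 852.42 W/m².

852 W/m²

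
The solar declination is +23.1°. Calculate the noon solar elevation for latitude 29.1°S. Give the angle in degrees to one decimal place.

At local solar noon the hour angle is zero, so the elevation is 90° − |φ − δ| = 90° − |-29.1° − (23.1°)| = 90° − 52.2° = 37.8°.

37.8°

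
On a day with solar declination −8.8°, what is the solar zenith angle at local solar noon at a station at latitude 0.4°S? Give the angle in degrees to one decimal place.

At local solar noon the hour angle is zero, so the zenith angle is |φ − δ| = |-0.4° − (-8.8°)| = 8.4°.

8.4°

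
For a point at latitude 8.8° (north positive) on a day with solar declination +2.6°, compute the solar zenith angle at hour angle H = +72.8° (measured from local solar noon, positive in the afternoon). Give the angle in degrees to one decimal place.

72.6°

With φ = 8.8°, δ = 2.6°, H = 72.80°: sin φ sin δ = 0.0069, cos φ cos δ cos H = 0.2919, so cos θ_z = 0.2988.
θ_z = arccos(0.2988) = 72.61°.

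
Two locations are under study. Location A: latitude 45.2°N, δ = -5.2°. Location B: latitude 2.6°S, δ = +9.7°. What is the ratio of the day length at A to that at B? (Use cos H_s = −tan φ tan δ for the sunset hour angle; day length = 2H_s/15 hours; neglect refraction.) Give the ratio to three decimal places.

0.946

A: H_s = arccos(−tan 45.2° · tan -5.2°) = 84.74°, so 2H_s/15 = 11.2987 h.
B: H_s = arccos(−tan -2.6° · tan 9.7°) = 89.56°, so 2H_s/15 = 11.9413 h.
Ratio A/B = 11.2987 / 11.9413 = 0.9462.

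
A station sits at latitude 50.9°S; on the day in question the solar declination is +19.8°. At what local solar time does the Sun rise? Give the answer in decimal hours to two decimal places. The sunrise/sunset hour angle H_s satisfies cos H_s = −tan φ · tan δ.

−tan φ tan δ = −(-1.2305)(0.3600) = 0.4430; H_s = arccos(0.4430) = 63.70°.
Sunrise is at 12 − H_s/15 = 12 − 4.247 = 7.753 h local solar time.

7.75 h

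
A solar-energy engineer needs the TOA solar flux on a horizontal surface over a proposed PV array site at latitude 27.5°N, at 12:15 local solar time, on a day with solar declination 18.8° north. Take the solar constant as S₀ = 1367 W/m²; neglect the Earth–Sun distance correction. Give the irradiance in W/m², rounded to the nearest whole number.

1349 W/m²

Hour angle H = 15° × (12.25 − 12) = 3.75°.
cos θ_z = sin φ sin δ + cos φ cos δ cos H = (0.4617)(0.3223) + (0.8870)(0.9466)(0.9979) = 0.9867.
Top-of-atmosphere irradiance = S₀ cos θ_z = 1367 × 0.9867 = 1348.82 W/m².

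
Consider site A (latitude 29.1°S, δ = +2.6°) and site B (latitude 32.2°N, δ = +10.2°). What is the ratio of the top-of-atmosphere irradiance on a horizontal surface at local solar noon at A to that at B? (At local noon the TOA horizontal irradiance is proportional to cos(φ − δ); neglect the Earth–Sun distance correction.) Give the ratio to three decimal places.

A: cos θ_z = cos(-29.1° − (2.6°)) = 0.8508.
B: cos θ_z = cos(32.2° − (10.2°)) = 0.9272.
Ratio A/B = 0.8508 / 0.9272 = 0.9176.

0.918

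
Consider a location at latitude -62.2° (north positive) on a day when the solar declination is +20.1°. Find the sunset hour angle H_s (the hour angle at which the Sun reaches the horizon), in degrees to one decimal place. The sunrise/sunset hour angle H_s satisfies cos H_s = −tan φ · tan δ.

cos H_s = −tan(-62.2°) · tan(20.1°) = 0.6941, so H_s = arccos(0.6941) = 46.04°.

46.0°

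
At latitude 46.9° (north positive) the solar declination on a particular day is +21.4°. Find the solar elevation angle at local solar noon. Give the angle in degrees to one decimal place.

At local solar noon the hour angle is zero, so the elevation is 90° − |φ − δ| = 90° − |46.9° − (21.4°)| = 90° − 25.5° = 64.5°.

64.5°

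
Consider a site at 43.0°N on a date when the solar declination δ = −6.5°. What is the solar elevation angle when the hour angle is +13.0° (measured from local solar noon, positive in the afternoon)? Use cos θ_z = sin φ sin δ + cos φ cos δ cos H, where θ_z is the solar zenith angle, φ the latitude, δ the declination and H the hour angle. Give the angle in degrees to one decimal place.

With φ = 43.0°, δ = -6.5°, H = 13.00°: sin φ sin δ = -0.0772, cos φ cos δ cos H = 0.7080, so cos θ_z = 0.6308.
θ_z = arccos(0.6308) = 50.89°, so the elevation is 90° − 50.89° = 39.11°.

39.1°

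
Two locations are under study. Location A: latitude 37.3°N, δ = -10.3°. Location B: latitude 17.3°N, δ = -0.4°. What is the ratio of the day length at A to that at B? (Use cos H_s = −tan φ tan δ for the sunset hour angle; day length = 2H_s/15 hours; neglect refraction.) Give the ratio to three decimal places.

0.913

A: H_s = arccos(−tan 37.3° · tan -10.3°) = 82.04°, so 2H_s/15 = 10.9387 h.
B: H_s = arccos(−tan 17.3° · tan -0.4°) = 89.88°, so 2H_s/15 = 11.9840 h.
Ratio A/B = 10.9387 / 11.9840 = 0.9128.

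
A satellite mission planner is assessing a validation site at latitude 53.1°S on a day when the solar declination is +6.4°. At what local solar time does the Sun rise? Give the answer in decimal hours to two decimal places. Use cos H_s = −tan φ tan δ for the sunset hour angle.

−tan φ tan δ = −(-1.3319)(0.1122) = 0.1494; H_s = arccos(0.1494) = 81.41°.
Sunrise is at 12 − H_s/15 = 12 − 5.427 = 6.573 h local solar time.

6.57 h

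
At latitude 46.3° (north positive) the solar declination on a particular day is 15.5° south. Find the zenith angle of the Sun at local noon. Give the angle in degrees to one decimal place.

At local solar noon the hour angle is zero, so the zenith angle is |φ − δ| = |46.3° − (-15.5°)| = 61.8°.

61.8°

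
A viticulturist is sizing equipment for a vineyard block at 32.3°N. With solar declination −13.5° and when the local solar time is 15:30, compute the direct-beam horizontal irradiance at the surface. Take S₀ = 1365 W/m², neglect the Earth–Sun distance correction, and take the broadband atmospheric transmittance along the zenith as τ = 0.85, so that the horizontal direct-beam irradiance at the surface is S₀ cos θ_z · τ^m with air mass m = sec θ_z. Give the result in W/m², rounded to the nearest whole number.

333 W/m²

Hour angle H = 15° × (15.5 − 12) = 52.50°.
cos θ_z = sin φ sin δ + cos φ cos δ cos H = (0.5344)(-0.2334) + (0.8453)(0.9724)(0.6088) = 0.3757.
Air mass m = 1/cos θ_z = 1/0.3757 = 2.662; τ^m = 0.85^2.662 = 0.6488.
Surface direct beam = 1365 × 0.3757 × 0.6488 = 332.72 W/m².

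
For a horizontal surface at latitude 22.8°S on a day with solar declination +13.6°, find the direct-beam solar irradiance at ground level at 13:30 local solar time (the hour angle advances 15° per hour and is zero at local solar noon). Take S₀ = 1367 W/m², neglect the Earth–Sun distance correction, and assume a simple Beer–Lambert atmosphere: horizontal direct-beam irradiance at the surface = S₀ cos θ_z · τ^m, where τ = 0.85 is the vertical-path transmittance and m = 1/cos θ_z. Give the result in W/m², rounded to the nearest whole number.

Hour angle H = 15° × (13.5 − 12) = 22.50°.
cos θ_z = sin(-22.8°) sin(13.6°) + cos(-22.8°) cos(13.6°) cos(22.50°) = -0.0911 + 0.8278 = 0.7367.
Air mass m = 1/cos θ_z = 1/0.7367 = 1.357; τ^m = 0.85^1.357 = 0.8021.
Surface direct beam = 1367 × 0.7367 × 0.8021 = 807.77 W/m².

808 W/m²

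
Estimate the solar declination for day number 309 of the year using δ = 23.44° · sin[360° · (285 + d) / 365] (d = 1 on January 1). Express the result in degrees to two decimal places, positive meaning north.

360 × (285 + 309) / 365 = 585.863°; sin(585.863°) = -0.7177.
δ = 23.44 × -0.7177 = -16.823° ≈ -16.82°.

-16.82°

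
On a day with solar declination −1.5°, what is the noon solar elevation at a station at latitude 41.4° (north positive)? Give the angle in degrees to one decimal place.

At local solar noon the hour angle is zero, so the elevation is 90° − |φ − δ| = 90° − |41.4° − (-1.5°)| = 90° − 42.9° = 47.1°.

47.1°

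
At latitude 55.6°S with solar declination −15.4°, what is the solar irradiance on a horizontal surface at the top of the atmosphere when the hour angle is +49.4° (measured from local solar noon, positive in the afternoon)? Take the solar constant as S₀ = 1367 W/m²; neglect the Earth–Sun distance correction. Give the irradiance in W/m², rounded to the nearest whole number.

cos θ_z = sin(-55.6°) sin(-15.4°) + cos(-55.6°) cos(-15.4°) cos(49.40°) = 0.2191 + 0.3545 = 0.5736.
Top-of-atmosphere irradiance = S₀ cos θ_z = 1367 × 0.5736 = 784.11 W/m².

784 W/m²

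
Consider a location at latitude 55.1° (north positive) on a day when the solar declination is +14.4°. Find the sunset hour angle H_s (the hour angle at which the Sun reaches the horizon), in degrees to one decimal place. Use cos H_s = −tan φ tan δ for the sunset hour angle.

cos H_s = −tan(55.1°) · tan(14.4°) = -0.3681, so H_s = arccos(-0.3681) = 111.60°.

111.6°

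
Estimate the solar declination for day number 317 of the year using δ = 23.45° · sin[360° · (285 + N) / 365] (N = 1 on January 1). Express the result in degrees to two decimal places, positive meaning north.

360 × (285 + 317) / 365 = 593.753°; sin(593.753°) = -0.8065.
δ = 23.45 × -0.8065 = -18.912° ≈ -18.91°.

-18.91°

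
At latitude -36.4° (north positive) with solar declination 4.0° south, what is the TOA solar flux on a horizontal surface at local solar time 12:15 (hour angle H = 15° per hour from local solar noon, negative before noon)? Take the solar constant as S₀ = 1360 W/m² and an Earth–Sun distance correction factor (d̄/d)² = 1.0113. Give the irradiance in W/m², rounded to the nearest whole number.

1159 W/m²

Hour angle H = 15° × (12.25 − 12) = 3.75°.
cos θ_z = sin(-36.4°) sin(-4.0°) + cos(-36.4°) cos(-4.0°) cos(3.75°) = 0.0414 + 0.8012 = 0.8426.
Top-of-atmosphere irradiance = S₀ (d̄/d)² cos θ_z = 1360 × 1.0113 × 0.8426 = 1158.89 W/m².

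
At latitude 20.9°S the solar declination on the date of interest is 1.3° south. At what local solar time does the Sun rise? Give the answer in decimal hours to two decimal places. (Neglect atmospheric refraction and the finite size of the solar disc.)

5.97 h

cos H_s = −tan(-20.9°) · tan(-1.3°) = -0.0087, so H_s = arccos(-0.0087) = 90.50°.
Sunrise is at 12 − H_s/15 = 12 − 6.033 = 5.967 h local solar time.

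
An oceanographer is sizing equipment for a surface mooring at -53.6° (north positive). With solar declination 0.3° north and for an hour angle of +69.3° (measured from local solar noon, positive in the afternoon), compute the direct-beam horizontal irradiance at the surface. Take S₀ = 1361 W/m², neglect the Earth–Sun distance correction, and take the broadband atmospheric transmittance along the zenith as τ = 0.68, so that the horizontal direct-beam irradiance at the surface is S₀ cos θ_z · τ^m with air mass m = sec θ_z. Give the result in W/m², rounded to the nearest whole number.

With φ = -53.6°, δ = 0.3°, H = 69.30°: sin φ sin δ = -0.0042, cos φ cos δ cos H = 0.2098, so cos θ_z = 0.2056.
Air mass m = 1/cos θ_z = 1/0.2056 = 4.864; τ^m = 0.68^4.864 = 0.1532.
Surface direct beam = 1361 × 0.2056 × 0.1532 = 42.87 W/m².

43 W/m²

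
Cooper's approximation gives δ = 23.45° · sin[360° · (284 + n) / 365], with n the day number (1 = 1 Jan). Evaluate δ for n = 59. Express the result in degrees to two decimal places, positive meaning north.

360 × (284 + 59) / 365 = 338.301°; sin(338.301°) = -0.3697.
δ = 23.45 × -0.3697 = -8.669° ≈ -8.67°.

-8.67°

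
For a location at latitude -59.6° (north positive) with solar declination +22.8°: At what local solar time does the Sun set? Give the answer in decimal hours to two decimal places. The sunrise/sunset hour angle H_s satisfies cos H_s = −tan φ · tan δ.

14.95 h

−tan φ tan δ = −(-1.7045)(0.4204) = 0.7166; H_s = arccos(0.7166) = 44.23°.
Sunset is at 12 + H_s/15 = 12 + 2.949 = 14.949 h local solar time.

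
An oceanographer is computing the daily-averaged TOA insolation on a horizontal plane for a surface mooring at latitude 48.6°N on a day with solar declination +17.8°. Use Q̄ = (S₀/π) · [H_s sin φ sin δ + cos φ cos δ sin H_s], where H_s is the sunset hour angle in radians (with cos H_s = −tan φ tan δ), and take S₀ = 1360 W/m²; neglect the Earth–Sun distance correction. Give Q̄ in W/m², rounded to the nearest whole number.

−tan φ tan δ = −(1.1343)(0.3211) = -0.3642; H_s = arccos(-0.3642) = 111.36°. In radians, H_s = 1.9436.
H_s sin φ sin δ = 1.9436 × 0.7501 × 0.3057 = 0.4457.
cos φ cos δ sin H_s = 0.6613 × 0.9521 × 0.9313 = 0.5864.
Q̄ = (1360/π) × (0.4457 + 0.5864) = 432.90 × 1.0321 = 446.80 W/m².

447 W/m²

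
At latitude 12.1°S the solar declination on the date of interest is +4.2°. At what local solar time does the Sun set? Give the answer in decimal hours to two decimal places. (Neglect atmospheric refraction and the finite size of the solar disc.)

17.94 h

−tan φ tan δ = −(-0.2144)(0.0734) = 0.0157; H_s = arccos(0.0157) = 89.10°.
Sunset is at 12 + H_s/15 = 12 + 5.940 = 17.940 h local solar time.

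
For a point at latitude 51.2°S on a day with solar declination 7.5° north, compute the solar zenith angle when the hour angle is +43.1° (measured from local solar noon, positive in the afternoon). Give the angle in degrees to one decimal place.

cos θ_z = sin φ sin δ + cos φ cos δ cos H = (-0.7793)(0.1305) + (0.6266)(0.9914)(0.7302) = 0.3519.
θ_z = arccos(0.3519) = 69.40°.

69.4°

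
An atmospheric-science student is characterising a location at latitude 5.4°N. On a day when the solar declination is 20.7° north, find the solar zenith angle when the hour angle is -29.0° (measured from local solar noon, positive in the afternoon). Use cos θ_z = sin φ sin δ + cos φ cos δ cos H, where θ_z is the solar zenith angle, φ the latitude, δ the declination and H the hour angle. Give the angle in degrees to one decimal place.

32.0°

cos θ_z = sin(5.4°) sin(20.7°) + cos(5.4°) cos(20.7°) cos(-29.00°) = 0.0333 + 0.8145 = 0.8478.
θ_z = arccos(0.8478) = 32.03°.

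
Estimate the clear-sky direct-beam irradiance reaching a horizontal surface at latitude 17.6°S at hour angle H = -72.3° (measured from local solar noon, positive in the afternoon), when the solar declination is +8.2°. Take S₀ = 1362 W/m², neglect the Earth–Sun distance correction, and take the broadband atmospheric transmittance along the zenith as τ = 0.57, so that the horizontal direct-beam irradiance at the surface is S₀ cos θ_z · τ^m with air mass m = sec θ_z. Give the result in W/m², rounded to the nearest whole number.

cos θ_z = sin φ sin δ + cos φ cos δ cos H = (-0.3024)(0.1426) + (0.9532)(0.9898)(0.3040) = 0.2437.
Air mass m = 1/cos θ_z = 1/0.2437 = 4.103; τ^m = 0.57^4.103 = 0.0996.
Surface direct beam = 1362 × 0.2437 × 0.0996 = 33.06 W/m².

33 W/m²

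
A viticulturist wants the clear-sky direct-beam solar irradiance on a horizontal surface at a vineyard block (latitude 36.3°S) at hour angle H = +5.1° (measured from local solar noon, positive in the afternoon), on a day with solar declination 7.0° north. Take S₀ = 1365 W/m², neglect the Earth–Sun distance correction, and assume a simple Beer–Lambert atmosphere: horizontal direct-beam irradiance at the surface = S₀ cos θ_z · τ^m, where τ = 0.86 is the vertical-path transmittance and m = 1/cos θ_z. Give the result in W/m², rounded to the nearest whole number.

cos θ_z = sin φ sin δ + cos φ cos δ cos H = (-0.5920)(0.1219) + (0.8059)(0.9925)(0.9960) = 0.7245.
Air mass m = 1/cos θ_z = 1/0.7245 = 1.380; τ^m = 0.86^1.380 = 0.8121.
Surface direct beam = 1365 × 0.7245 × 0.8121 = 803.12 W/m².

803 W/m²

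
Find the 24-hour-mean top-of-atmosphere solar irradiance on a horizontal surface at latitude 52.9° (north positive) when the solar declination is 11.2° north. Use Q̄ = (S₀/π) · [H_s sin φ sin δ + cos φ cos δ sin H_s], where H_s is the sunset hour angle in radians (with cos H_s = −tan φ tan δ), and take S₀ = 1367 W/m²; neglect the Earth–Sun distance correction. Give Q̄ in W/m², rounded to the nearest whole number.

372 W/m²

cos H_s = −tan(52.9°) · tan(11.2°) = -0.2618, so H_s = arccos(-0.2618) = 105.18°. In radians, H_s = 1.8357.
H_s sin φ sin δ = 1.8357 × 0.7976 × 0.1942 = 0.2843.
cos φ cos δ sin H_s = 0.6032 × 0.9810 × 0.9651 = 0.5711.
Q̄ = (1367/π) × (0.2843 + 0.5711) = 435.13 × 0.8554 = 372.21 W/m².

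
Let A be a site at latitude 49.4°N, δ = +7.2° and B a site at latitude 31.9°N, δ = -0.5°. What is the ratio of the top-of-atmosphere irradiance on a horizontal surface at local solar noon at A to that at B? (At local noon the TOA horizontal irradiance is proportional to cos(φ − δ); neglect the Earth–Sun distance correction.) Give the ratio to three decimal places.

0.877

A: cos θ_z = cos(49.4° − (7.2°)) = 0.7408.
B: cos θ_z = cos(31.9° − (-0.5°)) = 0.8443.
Ratio A/B = 0.7408 / 0.8443 = 0.8774.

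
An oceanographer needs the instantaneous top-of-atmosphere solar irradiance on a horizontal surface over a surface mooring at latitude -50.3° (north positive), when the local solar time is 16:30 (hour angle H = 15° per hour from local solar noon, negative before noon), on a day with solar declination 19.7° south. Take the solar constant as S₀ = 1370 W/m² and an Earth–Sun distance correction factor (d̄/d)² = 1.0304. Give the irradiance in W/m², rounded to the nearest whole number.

691 W/m²

Hour angle H = 15° × (16.5 − 12) = 67.50°.
cos θ_z = sin(-50.3°) sin(-19.7°) + cos(-50.3°) cos(-19.7°) cos(67.50°) = 0.2594 + 0.2301 = 0.4895.
Top-of-atmosphere irradiance = S₀ (d̄/d)² cos θ_z = 1370 × 1.0304 × 0.4895 = 691.00 W/m².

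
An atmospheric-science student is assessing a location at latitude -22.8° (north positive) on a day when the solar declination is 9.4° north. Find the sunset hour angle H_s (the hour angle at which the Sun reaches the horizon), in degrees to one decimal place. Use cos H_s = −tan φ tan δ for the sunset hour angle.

cos H_s = −tan(-22.8°) · tan(9.4°) = 0.0696, so H_s = arccos(0.0696) = 86.01°.

86.0°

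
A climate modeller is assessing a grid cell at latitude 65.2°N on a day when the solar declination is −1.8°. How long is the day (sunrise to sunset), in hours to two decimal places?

−tan φ tan δ = −(2.1642)(-0.0314) = 0.0680; H_s = arccos(0.0680) = 86.10°.
Day length = 2 H_s / 15° h⁻¹ = 172.20° / 15 = 11.480 h.

11.48 hours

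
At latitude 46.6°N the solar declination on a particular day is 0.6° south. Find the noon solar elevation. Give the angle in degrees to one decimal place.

42.8°

At local solar noon the hour angle is zero, so the elevation is 90° − |φ − δ| = 90° − |46.6° − (-0.6°)| = 90° − 47.2° = 42.8°.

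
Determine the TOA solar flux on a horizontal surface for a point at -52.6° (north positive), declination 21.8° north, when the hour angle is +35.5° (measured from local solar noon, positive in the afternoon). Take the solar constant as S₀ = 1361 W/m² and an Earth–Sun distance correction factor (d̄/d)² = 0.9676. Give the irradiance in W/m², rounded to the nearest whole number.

With φ = -52.6°, δ = 21.8°, H = 35.50°: sin φ sin δ = -0.2950, cos φ cos δ cos H = 0.4591, so cos θ_z = 0.1641.
Top-of-atmosphere irradiance = S₀ (d̄/d)² cos θ_z = 1361 × 0.9676 × 0.1641 = 216.10 W/m².

216 W/m²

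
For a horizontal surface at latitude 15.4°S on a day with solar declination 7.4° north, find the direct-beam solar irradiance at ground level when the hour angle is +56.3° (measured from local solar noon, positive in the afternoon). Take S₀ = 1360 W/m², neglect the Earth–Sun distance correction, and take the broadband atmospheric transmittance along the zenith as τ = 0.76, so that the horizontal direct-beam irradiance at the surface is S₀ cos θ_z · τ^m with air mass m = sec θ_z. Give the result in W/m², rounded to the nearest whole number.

cos θ_z = sin φ sin δ + cos φ cos δ cos H = (-0.2656)(0.1288) + (0.9641)(0.9917)(0.5548) = 0.4962.
Air mass m = 1/cos θ_z = 1/0.4962 = 2.015; τ^m = 0.76^2.015 = 0.5752.
Surface direct beam = 1360 × 0.4962 × 0.5752 = 388.16 W/m².

388 W/m²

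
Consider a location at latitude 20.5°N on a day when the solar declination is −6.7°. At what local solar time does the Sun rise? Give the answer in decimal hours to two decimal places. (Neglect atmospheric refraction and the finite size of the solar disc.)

6.17 h

cos H_s = −tan(20.5°) · tan(-6.7°) = 0.0439, so H_s = arccos(0.0439) = 87.48°.
Sunrise is at 12 − H_s/15 = 12 − 5.832 = 6.168 h local solar time.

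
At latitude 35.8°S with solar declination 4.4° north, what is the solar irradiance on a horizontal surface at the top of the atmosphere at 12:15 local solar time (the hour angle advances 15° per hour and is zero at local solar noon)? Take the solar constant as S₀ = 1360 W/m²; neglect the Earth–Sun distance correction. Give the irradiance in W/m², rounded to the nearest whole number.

Hour angle H = 15° × (12.25 − 12) = 3.75°.
cos θ_z = sin(-35.8°) sin(4.4°) + cos(-35.8°) cos(4.4°) cos(3.75°) = -0.0449 + 0.8069 = 0.7620.
Top-of-atmosphere irradiance = S₀ cos θ_z = 1360 × 0.7620 = 1036.32 W/m².

1036 W/m²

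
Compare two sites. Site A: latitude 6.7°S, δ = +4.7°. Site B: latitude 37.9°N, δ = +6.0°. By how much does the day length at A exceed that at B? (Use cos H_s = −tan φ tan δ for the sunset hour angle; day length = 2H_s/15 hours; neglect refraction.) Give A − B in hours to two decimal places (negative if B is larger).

-0.70 h

A: H_s = arccos(−tan -6.7° · tan 4.7°) = 89.45°, so 2H_s/15 = 11.9267 h.
B: H_s = arccos(−tan 37.9° · tan 6.0°) = 94.69°, so 2H_s/15 = 12.6253 h.
A − B = 11.9267 − 12.6253 = -0.6986 h.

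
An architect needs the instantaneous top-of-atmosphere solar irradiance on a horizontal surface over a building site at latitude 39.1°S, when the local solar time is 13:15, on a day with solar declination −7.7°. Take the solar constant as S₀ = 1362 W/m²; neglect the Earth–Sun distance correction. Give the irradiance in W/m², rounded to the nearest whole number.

Hour angle H = 15° × (13.25 − 12) = 18.75°.
With φ = -39.1°, δ = -7.7°, H = 18.75°: sin φ sin δ = 0.0845, cos φ cos δ cos H = 0.7282, so cos θ_z = 0.8127.
Top-of-atmosphere irradiance = S₀ cos θ_z = 1362 × 0.8127 = 1106.90 W/m².

1107 W/m²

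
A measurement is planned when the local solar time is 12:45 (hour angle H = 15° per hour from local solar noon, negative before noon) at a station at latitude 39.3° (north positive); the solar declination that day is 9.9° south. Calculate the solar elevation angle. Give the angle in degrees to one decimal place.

39.7°

Hour angle H = 15° × (12.75 − 12) = 11.25°.
cos θ_z = sin φ sin δ + cos φ cos δ cos H = (0.6334)(-0.1719) + (0.7738)(0.9851)(0.9808) = 0.6388.
θ_z = arccos(0.6388) = 50.30°, so the elevation is 90° − 50.30° = 39.70°.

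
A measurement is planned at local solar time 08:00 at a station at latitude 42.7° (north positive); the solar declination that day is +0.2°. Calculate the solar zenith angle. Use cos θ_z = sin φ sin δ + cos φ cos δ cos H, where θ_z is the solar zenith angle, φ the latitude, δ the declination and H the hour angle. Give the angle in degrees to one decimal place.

Hour angle H = 15° × (8 − 12) = -60.00°.
cos θ_z = sin φ sin δ + cos φ cos δ cos H = (0.6782)(0.0035) + (0.7349)(1.0000)(0.5000) = 0.3698.
θ_z = arccos(0.3698) = 68.30°.

68.3°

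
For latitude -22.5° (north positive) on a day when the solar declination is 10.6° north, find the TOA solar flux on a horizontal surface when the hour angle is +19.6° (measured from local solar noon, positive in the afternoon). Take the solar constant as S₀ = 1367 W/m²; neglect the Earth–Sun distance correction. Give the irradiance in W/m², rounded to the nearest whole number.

cos θ_z = sin φ sin δ + cos φ cos δ cos H = (-0.3827)(0.1840) + (0.9239)(0.9829)(0.9421) = 0.7851.
Top-of-atmosphere irradiance = S₀ cos θ_z = 1367 × 0.7851 = 1073.23 W/m².

1073 W/m²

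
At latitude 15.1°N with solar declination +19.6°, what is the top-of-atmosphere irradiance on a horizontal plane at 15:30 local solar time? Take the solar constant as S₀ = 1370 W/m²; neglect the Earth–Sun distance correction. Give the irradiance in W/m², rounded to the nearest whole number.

Hour angle H = 15° × (15.5 − 12) = 52.50°.
cos θ_z = sin(15.1°) sin(19.6°) + cos(15.1°) cos(19.6°) cos(52.50°) = 0.0874 + 0.5537 = 0.6411.
Top-of-atmosphere irradiance = S₀ cos θ_z = 1370 × 0.6411 = 878.31 W/m².

878 W/m²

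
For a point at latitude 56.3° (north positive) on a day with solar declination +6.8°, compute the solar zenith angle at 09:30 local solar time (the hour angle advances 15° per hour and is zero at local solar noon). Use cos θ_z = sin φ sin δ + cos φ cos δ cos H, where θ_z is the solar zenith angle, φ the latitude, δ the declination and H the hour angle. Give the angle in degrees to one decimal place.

57.6°

Hour angle H = 15° × (9.5 − 12) = -37.50°.
cos θ_z = sin φ sin δ + cos φ cos δ cos H = (0.8320)(0.1184) + (0.5548)(0.9930)(0.7934) = 0.5356.
θ_z = arccos(0.5356) = 57.62°.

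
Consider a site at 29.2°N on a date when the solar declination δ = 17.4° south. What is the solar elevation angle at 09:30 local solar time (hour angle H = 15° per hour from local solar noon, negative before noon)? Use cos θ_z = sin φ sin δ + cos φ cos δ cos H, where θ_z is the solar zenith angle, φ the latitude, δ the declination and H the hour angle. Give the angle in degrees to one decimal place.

Hour angle H = 15° × (9.5 − 12) = -37.50°.
cos θ_z = sin(29.2°) sin(-17.4°) + cos(29.2°) cos(-17.4°) cos(-37.50°) = -0.1459 + 0.6608 = 0.5149.
θ_z = arccos(0.5149) = 59.01°, so the elevation is 90° − 59.01° = 30.99°.

31.0°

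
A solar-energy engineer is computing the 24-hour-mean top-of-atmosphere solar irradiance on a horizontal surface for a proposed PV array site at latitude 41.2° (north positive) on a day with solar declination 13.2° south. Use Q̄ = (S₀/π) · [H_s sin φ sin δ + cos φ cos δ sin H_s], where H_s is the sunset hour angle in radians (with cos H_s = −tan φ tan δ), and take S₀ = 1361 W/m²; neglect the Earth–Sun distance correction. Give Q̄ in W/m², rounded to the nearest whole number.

222 W/m²

cos H_s = −tan(41.2°) · tan(-13.2°) = 0.2053, so H_s = arccos(0.2053) = 78.15°. In radians, H_s = 1.3640.
H_s sin φ sin δ = 1.3640 × 0.6587 × -0.2284 = -0.2052.
cos φ cos δ sin H_s = 0.7524 × 0.9736 × 0.9787 = 0.7169.
Q̄ = (1361/π) × (-0.2052 + 0.7169) = 433.22 × 0.5117 = 221.68 W/m².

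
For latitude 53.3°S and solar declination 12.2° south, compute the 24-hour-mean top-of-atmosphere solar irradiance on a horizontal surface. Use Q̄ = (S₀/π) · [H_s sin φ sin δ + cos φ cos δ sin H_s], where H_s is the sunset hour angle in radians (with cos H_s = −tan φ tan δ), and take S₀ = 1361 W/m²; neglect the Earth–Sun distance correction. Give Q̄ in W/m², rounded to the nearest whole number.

379 W/m²

−tan φ tan δ = −(-1.3416)(-0.2162) = -0.2901; H_s = arccos(-0.2901) = 106.86°. In radians, H_s = 1.8651.
H_s sin φ sin δ = 1.8651 × -0.8018 × -0.2113 = 0.3160.
cos φ cos δ sin H_s = 0.5976 × 0.9774 × 0.9570 = 0.5590.
Q̄ = (1361/π) × (0.3160 + 0.5590) = 433.22 × 0.8750 = 379.07 W/m².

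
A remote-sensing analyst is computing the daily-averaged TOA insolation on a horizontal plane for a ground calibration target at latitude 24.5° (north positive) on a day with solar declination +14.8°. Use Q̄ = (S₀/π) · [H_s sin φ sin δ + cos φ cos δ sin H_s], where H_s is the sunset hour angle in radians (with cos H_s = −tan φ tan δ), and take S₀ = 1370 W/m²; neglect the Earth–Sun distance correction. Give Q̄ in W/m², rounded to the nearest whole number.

−tan φ tan δ = −(0.4557)(0.2642) = -0.1204; H_s = arccos(-0.1204) = 96.92°. In radians, H_s = 1.6916.
H_s sin φ sin δ = 1.6916 × 0.4147 × 0.2554 = 0.1792.
cos φ cos δ sin H_s = 0.9100 × 0.9668 × 0.9927 = 0.8734.
Q̄ = (1370/π) × (0.1792 + 0.8734) = 436.08 × 1.0526 = 459.02 W/m².

459 W/m²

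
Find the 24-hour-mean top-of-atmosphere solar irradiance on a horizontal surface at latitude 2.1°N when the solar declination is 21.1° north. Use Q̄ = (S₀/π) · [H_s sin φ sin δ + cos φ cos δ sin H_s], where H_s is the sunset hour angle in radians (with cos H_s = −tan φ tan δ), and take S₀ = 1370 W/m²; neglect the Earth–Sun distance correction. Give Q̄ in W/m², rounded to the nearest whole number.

The sunset hour angle satisfies cos H_s = −tan φ tan δ = -0.0141, giving H_s = 90.81°. In radians, H_s = 1.5849.
H_s sin φ sin δ = 1.5849 × 0.0366 × 0.3600 = 0.0209.
cos φ cos δ sin H_s = 0.9993 × 0.9330 × 0.9999 = 0.9323.
Q̄ = (1370/π) × (0.0209 + 0.9323) = 436.08 × 0.9532 = 415.67 W/m².

416 W/m²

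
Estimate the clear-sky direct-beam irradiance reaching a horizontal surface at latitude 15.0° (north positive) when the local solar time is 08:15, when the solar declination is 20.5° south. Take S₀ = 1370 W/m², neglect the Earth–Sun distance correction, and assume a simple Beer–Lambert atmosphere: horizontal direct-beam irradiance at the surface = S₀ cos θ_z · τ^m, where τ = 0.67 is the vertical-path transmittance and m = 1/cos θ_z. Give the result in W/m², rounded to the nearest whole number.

Hour angle H = 15° × (8.25 − 12) = -56.25°.
cos θ_z = sin(15.0°) sin(-20.5°) + cos(15.0°) cos(-20.5°) cos(-56.25°) = -0.0906 + 0.5027 = 0.4121.
Air mass m = 1/cos θ_z = 1/0.4121 = 2.427; τ^m = 0.67^2.427 = 0.3783.
Surface direct beam = 1370 × 0.4121 × 0.3783 = 213.58 W/m².

214 W/m²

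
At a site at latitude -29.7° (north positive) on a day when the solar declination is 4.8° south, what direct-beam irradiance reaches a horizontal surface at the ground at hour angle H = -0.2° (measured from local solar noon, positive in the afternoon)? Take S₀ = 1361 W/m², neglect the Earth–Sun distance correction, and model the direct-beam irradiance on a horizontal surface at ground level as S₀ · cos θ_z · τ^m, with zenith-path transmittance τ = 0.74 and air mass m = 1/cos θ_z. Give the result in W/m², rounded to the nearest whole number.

886 W/m²

With φ = -29.7°, δ = -4.8°, H = -0.20°: sin φ sin δ = 0.0415, cos φ cos δ cos H = 0.8656, so cos θ_z = 0.9071.
Air mass m = 1/cos θ_z = 1/0.9071 = 1.102; τ^m = 0.74^1.102 = 0.7176.
Surface direct beam = 1361 × 0.9071 × 0.7176 = 885.92 W/m².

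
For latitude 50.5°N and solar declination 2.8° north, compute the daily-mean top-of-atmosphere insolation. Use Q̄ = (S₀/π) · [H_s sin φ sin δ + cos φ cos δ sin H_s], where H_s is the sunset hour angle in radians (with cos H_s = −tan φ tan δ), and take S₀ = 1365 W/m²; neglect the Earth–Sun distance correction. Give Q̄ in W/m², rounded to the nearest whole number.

302 W/m²

The sunset hour angle satisfies cos H_s = −tan φ tan δ = -0.0593, giving H_s = 93.40°. In radians, H_s = 1.6301.
H_s sin φ sin δ = 1.6301 × 0.7716 × 0.0488 = 0.0614.
cos φ cos δ sin H_s = 0.6361 × 0.9988 × 0.9982 = 0.6342.
Q̄ = (1365/π) × (0.0614 + 0.6342) = 434.49 × 0.6956 = 302.23 W/m².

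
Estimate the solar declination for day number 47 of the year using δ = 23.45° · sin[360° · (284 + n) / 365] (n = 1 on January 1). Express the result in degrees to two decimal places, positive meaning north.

360 × (284 + 47) / 365 = 326.466°; sin(326.466°) = -0.5524.
δ = 23.45 × -0.5524 = -12.954° ≈ -12.95°.

-12.95°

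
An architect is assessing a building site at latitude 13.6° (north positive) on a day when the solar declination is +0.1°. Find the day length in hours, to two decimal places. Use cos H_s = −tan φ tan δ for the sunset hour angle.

12.00 hours

cos H_s = −tan(13.6°) · tan(0.1°) = -0.0004, so H_s = arccos(-0.0004) = 90.02°.
Day length = 2 H_s / 15° h⁻¹ = 180.04° / 15 = 12.003 h.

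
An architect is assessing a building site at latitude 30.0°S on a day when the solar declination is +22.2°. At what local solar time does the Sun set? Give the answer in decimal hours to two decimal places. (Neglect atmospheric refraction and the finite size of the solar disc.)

17.09 h

The sunset hour angle satisfies cos H_s = −tan φ tan δ = 0.2356, giving H_s = 76.37°.
Sunset is at 12 + H_s/15 = 12 + 5.091 = 17.091 h local solar time.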